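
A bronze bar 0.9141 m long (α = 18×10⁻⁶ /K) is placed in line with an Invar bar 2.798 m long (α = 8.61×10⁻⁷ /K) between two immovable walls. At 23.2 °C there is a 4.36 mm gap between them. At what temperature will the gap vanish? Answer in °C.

Gap closes when ΔL₁ + ΔL₂ = 4.36 mm = 4.36×10⁻³ m
(α₁L₁ + α₂L₂)ΔT = g
α₁L₁ + α₂L₂ = 18×10⁻⁶×0.9141 + 8.61×10⁻⁷×2.798 = 1.8862878×10⁻⁵ m/K
ΔT = 4.36×10⁻³ / 1.8862878×10⁻⁵ = 231.14 K
T = 23.2 + 231.14 = 254.34 °C

T = 254 °C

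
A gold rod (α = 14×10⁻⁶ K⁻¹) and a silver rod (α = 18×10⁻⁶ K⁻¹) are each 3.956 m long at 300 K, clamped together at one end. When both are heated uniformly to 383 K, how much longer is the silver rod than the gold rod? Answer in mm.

1.31 mm

ΔT = 83 K
gold: ΔL = 14×10⁻⁶ × 3.956 m × 83 = 4.5969×10⁻³ m = 4.5969 mm
silver: ΔL = 18×10⁻⁶ × 3.956 m × 83 = 5.9103×10⁻³ m = 5.9103 mm
difference = 5.9103 − 4.5969 = 1.3134 mm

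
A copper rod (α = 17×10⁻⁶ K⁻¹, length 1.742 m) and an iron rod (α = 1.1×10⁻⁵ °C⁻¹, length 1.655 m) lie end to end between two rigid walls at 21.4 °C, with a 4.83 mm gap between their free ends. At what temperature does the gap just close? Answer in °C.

Gap closes when ΔL₁ + ΔL₂ = 4.83 mm = 4.83×10⁻³ m
(α₁L₁ + α₂L₂)ΔT = g
α₁L₁ + α₂L₂ = 17×10⁻⁶×1.742 + 1.1×10⁻⁵×1.655 = 4.7819×10⁻⁵ m/K
ΔT = 4.83×10⁻³ / 4.7819×10⁻⁵ = 101.01 K
T = 21.4 + 101.01 = 122.41 °C

T = 122 °C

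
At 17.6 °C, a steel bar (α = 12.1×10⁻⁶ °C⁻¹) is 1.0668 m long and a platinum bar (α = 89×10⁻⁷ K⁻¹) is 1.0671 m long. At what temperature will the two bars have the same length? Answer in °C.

T = 105.5 °C

L₁(1 + α₁ΔT) = L₂(1 + α₂ΔT) ⇒ ΔT = (L₂ − L₁)/(α₁L₁ − α₂L₂)
L₂ − L₁ = 1.0671 − 1.0668 = 3.00×10⁻⁴ m
α₁L₁ − α₂L₂ = 12.1×10⁻⁶×1.0668 − 89×10⁻⁷×1.0671 = 3.41109×10⁻⁶ m/K
ΔT = 3.00×10⁻⁴ / 3.41109×10⁻⁶ = 87.948 K
T = 17.6 + 87.948 = 105.548 °C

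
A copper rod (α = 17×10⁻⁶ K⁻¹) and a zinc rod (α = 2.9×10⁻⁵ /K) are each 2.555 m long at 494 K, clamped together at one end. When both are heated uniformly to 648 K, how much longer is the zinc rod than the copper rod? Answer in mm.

ΔT = 154 K
copper: ΔL = 17×10⁻⁶ × 2.555 m × 154 = 6.6890×10⁻³ m = 6.6890 mm
zinc: ΔL = 2.9×10⁻⁵ × 2.555 m × 154 = 1.1411×10⁻² m = 11.411 mm
difference = 11.411 − 6.6890 = 4.722 mm

4.72 mm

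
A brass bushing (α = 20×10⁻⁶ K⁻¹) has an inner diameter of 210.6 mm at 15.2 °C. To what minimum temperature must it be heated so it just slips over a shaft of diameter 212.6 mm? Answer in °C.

Required Δd = 212.6 − 210.6 = 2.0 mm
Δd = αd₀ΔT ⇒ ΔT = Δd/(αd₀) = 2.0 / (20×10⁻⁶ × 210.6) = 474.83 K
T_min = 15.2 + 474.83 = 490.03 °C

T = 490 °C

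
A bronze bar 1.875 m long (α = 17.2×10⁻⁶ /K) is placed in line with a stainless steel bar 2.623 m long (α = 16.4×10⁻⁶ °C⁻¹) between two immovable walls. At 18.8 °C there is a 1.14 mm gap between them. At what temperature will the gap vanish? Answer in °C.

T = 33.9 °C

Gap closes when ΔL₁ + ΔL₂ = 1.14 mm = 1.14×10⁻³ m
(α₁L₁ + α₂L₂)ΔT = g
α₁L₁ + α₂L₂ = 17.2×10⁻⁶×1.875 + 16.4×10⁻⁶×2.623 = 7.52672×10⁻⁵ m/K
ΔT = 1.14×10⁻³ / 7.52672×10⁻⁵ = 15.146 K
T = 18.8 + 15.146 = 33.946 °C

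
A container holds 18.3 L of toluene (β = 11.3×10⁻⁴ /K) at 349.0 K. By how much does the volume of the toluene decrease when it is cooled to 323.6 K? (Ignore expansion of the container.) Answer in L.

|ΔT| = |323.6 − 349.0| = 25.4 K
ΔV = βV₀ΔT = (11.3×10⁻⁴)(18.3)(25.4) = 0.525 L

ΔV = 0.525 L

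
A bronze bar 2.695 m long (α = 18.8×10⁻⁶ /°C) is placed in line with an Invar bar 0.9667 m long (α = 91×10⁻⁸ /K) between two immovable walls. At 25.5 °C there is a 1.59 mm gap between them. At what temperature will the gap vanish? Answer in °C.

T = 56.3 °C

Gap closes when ΔL₁ + ΔL₂ = 1.59 mm = 1.59×10⁻³ m
(α₁L₁ + α₂L₂)ΔT = g
α₁L₁ + α₂L₂ = 18.8×10⁻⁶×2.695 + 91×10⁻⁸×0.9667 = 5.1545697×10⁻⁵ m/K
ΔT = 1.59×10⁻³ / 5.1545697×10⁻⁵ = 30.846 K
T = 25.5 + 30.846 = 56.346 °C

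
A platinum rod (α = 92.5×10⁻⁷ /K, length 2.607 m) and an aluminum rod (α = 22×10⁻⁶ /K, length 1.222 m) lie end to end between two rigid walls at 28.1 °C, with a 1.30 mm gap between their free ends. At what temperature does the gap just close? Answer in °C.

T = 53.6 °C

α₁L₁ = 2.411475×10⁻⁵ m/K, α₂L₂ = 2.6884×10⁻⁵ m/K → total 5.099875×10⁻⁵ m/K
ΔT = g/(α₁L₁+α₂L₂) = 1.30×10⁻³ / 5.099875×10⁻⁵ = 25.491 K
T = 28.1 + 25.491 = 53.591 °C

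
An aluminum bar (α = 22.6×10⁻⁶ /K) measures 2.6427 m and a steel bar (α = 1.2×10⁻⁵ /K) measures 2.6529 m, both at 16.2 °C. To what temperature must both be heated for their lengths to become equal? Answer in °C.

T = 381.9 °C

L₁(1 + α₁ΔT) = L₂(1 + α₂ΔT) ⇒ ΔT = (L₂ − L₁)/(α₁L₁ − α₂L₂)
L₂ − L₁ = 2.6529 − 2.6427 = 1.02×10⁻² m
α₁L₁ − α₂L₂ = 22.6×10⁻⁶×2.6427 − 1.2×10⁻⁵×2.6529 = 2.789022×10⁻⁵ m/K
ΔT = 1.02×10⁻² / 2.789022×10⁻⁵ = 365.720 K
T = 16.2 + 365.720 = 381.920 °C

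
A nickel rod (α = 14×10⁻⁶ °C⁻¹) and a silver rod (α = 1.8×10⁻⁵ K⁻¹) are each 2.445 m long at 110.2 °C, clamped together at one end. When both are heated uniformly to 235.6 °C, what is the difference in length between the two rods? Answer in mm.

ΔT = 125.4 K
nickel: ΔL = 14×10⁻⁶ × 2.445 m × 125.4 = 4.2924×10⁻³ m = 4.2924 mm
silver: ΔL = 1.8×10⁻⁵ × 2.445 m × 125.4 = 5.5189×10⁻³ m = 5.5189 mm
difference = 5.5189 − 4.2924 = 1.2265 mm

1.23 mm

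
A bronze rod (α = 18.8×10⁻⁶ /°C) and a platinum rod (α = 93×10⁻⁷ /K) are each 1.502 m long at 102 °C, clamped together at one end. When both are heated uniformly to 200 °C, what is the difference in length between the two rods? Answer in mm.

1.40 mm

ΔT = 98 K
bronze: ΔL = 18.8×10⁻⁶ × 1.502 m × 98 = 2.7673×10⁻³ m = 2.7673 mm
platinum: ΔL = 93×10⁻⁷ × 1.502 m × 98 = 1.3689×10⁻³ m = 1.3689 mm
difference = 2.7673 − 1.3689 = 1.3984 mm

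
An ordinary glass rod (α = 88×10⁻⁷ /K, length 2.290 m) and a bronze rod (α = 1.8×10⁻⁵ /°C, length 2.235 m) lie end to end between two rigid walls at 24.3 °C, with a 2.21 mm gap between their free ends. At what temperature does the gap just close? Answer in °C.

α₁L₁ = 2.0152×10⁻⁵ m/K, α₂L₂ = 4.023×10⁻⁵ m/K → total 6.0382×10⁻⁵ m/K
ΔT = g/(α₁L₁+α₂L₂) = 2.21×10⁻³ / 6.0382×10⁻⁵ = 36.600 K
T = 24.3 + 36.600 = 60.900 °C

T = 60.9 °C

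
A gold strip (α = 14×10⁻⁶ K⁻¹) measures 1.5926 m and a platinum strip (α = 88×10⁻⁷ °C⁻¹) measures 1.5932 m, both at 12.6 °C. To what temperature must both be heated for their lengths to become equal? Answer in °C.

T = 85.10 °C

Equal length when α₁L₁ΔT − α₂L₂ΔT = L₂ − L₁ = 6.00×10⁻⁴ m
α₁L₁ = 2.22964×10⁻⁵, α₂L₂ = 1.402016×10⁻⁵ → Δ(αL) = 8.27624×10⁻⁶ m/K
ΔT = 6.00×10⁻⁴ / 8.27624×10⁻⁶ = 72.4967 K, so T = 12.6 + 72.4967 = 85.0967 °C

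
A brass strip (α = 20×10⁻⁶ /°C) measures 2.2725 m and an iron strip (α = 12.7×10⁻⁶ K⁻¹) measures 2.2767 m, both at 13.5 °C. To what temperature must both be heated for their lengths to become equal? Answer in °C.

Equal length when α₁L₁ΔT − α₂L₂ΔT = L₂ − L₁ = 4.20×10⁻³ m
α₁L₁ = 4.545×10⁻⁵, α₂L₂ = 2.891409×10⁻⁵ → Δ(αL) = 1.653591×10⁻⁵ m/K
ΔT = 4.20×10⁻³ / 1.653591×10⁻⁵ = 253.993 K, so T = 13.5 + 253.993 = 267.493 °C

T = 267.5 °C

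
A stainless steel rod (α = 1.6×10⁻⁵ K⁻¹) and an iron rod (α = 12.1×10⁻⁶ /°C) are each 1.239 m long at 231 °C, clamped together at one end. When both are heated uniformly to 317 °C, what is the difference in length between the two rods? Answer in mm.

0.416 mm

ΔT = 86 K
stainless steel: ΔL = 1.6×10⁻⁵ × 1.239 m × 86 = 1.7049×10⁻³ m = 1.7049 mm
iron: ΔL = 12.1×10⁻⁶ × 1.239 m × 86 = 1.2893×10⁻³ m = 1.2893 mm
difference = 1.7049 − 1.2893 = 0.4156 mm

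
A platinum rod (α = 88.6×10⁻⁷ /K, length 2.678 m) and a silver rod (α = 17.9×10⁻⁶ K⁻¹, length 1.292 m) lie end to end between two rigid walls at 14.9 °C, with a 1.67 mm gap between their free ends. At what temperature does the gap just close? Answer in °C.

T = 50.5 °C

α₁L₁ = 2.372708×10⁻⁵ m/K, α₂L₂ = 2.31268×10⁻⁵ m/K → total 4.685388×10⁻⁵ m/K
ΔT = g/(α₁L₁+α₂L₂) = 1.67×10⁻³ / 4.685388×10⁻⁵ = 35.643 K
T = 14.9 + 35.643 = 50.543 °C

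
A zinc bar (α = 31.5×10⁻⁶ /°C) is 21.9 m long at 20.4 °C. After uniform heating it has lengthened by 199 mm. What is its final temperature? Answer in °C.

ΔL = αL₀ΔT ⇒ ΔT = ΔL / (αL₀)
ΔT = 199×10⁻³ m / (31.5×10⁻⁶ × 21.9 m) = 288.47 K
T = 20.4 + 288.47 = 308.87 °C

T = 309 °C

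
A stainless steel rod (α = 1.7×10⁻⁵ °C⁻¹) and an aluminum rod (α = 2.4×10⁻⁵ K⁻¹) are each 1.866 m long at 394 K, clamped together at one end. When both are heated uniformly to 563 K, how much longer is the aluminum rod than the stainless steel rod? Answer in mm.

2.21 mm

ΔT = 169 K
stainless steel: ΔL = 1.7×10⁻⁵ × 1.866 m × 169 = 5.3610×10⁻³ m = 5.3610 mm
aluminum: ΔL = 2.4×10⁻⁵ × 1.866 m × 169 = 7.5685×10⁻³ m = 7.5685 mm
difference = 7.5685 − 5.3610 = 2.2075 mm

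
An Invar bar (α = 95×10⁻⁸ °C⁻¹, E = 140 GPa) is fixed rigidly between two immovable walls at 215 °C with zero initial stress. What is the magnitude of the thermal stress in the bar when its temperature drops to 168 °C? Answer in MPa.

σ = 6.25 MPa

Fully constrained: the free strain ε = αΔT is blocked, so σ = Eε = EαΔT.
|ΔT| = 47 K
σ = 140×10⁹ × 95×10⁻⁸ × 47 = 6.25×10⁶ Pa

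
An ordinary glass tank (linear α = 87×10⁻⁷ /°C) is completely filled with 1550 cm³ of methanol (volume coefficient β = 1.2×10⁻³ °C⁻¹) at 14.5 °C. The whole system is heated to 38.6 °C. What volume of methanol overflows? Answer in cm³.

The tank also expands: β_container ≈ 3α = 2.61×10⁻⁵ /K
Net overflow = V₀(β_liq − 3α_cont)ΔT
β − 3α = 1.20×10⁻³ − 2.61×10⁻⁵ = 1.1739×10⁻³ /K; ΔT = 24.1 K
ΔV = 1550 × 1.1739×10⁻³ × 24.1 = 43.9 cm³

43.9 cm³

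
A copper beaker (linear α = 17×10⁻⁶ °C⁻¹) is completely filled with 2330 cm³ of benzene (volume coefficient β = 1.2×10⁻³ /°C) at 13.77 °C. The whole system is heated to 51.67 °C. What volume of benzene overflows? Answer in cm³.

101 cm³

The beaker also expands: β_container ≈ 3α = 5.1×10⁻⁵ /K
Net overflow = V₀(β_liq − 3α_cont)ΔT
β − 3α = 1.20×10⁻³ − 5.1×10⁻⁵ = 1.149×10⁻³ /K; ΔT = 37.90 K
ΔV = 2330 × 1.149×10⁻³ × 37.90 = 101 cm³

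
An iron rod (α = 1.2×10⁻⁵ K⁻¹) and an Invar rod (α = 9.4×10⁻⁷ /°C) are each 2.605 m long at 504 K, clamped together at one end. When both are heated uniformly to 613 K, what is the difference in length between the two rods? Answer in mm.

3.14 mm

ΔT = 109 K
iron: ΔL = 1.2×10⁻⁵ × 2.605 m × 109 = 3.4073×10⁻³ m = 3.4073 mm
Invar: ΔL = 9.4×10⁻⁷ × 2.605 m × 109 = 2.6691×10⁻⁴ m = 0.26691 mm
difference = 3.4073 − 0.26691 = 3.14039 mm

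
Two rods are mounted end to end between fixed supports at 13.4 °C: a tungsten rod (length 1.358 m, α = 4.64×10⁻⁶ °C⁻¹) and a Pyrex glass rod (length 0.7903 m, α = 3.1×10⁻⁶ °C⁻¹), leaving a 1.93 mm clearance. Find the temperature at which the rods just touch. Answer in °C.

Gap closes when ΔL₁ + ΔL₂ = 1.93 mm = 1.93×10⁻³ m
(α₁L₁ + α₂L₂)ΔT = g
α₁L₁ + α₂L₂ = 4.64×10⁻⁶×1.358 + 3.1×10⁻⁶×0.7903 = 8.75105×10⁻⁶ m/K
ΔT = 1.93×10⁻³ / 8.75105×10⁻⁶ = 220.54 K
T = 13.4 + 220.54 = 233.94 °C

T = 234 °C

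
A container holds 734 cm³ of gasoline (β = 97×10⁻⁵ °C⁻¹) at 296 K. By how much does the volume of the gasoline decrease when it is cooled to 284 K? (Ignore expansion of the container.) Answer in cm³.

|ΔT| = |284 − 296| = 12 K
ΔV = βV₀ΔT = (97×10⁻⁵)(734)(12) = 8.54 cm³

ΔV = 8.54 cm³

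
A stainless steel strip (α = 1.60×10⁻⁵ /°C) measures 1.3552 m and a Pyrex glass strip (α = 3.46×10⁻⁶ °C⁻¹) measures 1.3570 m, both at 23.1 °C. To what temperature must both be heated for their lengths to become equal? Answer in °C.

L₁(1 + α₁ΔT) = L₂(1 + α₂ΔT) ⇒ ΔT = (L₂ − L₁)/(α₁L₁ − α₂L₂)
L₂ − L₁ = 1.3570 − 1.3552 = 1.80×10⁻³ m
α₁L₁ − α₂L₂ = 1.60×10⁻⁵×1.3552 − 3.46×10⁻⁶×1.3570 = 1.698798×10⁻⁵ m/K
ΔT = 1.80×10⁻³ / 1.698798×10⁻⁵ = 105.957 K
T = 23.1 + 105.957 = 129.057 °C

T = 129.1 °C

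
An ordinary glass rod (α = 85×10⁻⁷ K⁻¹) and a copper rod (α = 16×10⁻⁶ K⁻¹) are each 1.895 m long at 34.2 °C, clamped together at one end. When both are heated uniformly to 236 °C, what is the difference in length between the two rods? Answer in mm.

2.87 mm

ΔT = 201.8 K
ordinary glass: ΔL = 85×10⁻⁷ × 1.895 m × 201.8 = 3.2505×10⁻³ m = 3.2505 mm
copper: ΔL = 16×10⁻⁶ × 1.895 m × 201.8 = 6.1186×10⁻³ m = 6.1186 mm
difference = 6.1186 − 3.2505 = 2.8681 mm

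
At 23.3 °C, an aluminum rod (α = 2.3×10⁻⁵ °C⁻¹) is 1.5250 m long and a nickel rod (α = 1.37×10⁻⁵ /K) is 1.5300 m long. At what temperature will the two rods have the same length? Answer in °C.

T = 377.6 °C

L₁(1 + α₁ΔT) = L₂(1 + α₂ΔT) ⇒ ΔT = (L₂ − L₁)/(α₁L₁ − α₂L₂)
L₂ − L₁ = 1.5300 − 1.5250 = 5.00×10⁻³ m
α₁L₁ − α₂L₂ = 2.3×10⁻⁵×1.5250 − 1.37×10⁻⁵×1.5300 = 1.4114×10⁻⁵ m/K
ΔT = 5.00×10⁻³ / 1.4114×10⁻⁵ = 354.258 K
T = 23.3 + 354.258 = 377.558 °C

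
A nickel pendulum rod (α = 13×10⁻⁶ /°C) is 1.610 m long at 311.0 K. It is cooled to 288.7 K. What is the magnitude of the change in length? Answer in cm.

|ΔT| = |288.7 − 311.0| = 22.3 K
ΔL = αL₀ΔT = (13×10⁻⁶)(1.610)(22.3) = 4.67×10⁻⁴ m

ΔL = 0.0467 cm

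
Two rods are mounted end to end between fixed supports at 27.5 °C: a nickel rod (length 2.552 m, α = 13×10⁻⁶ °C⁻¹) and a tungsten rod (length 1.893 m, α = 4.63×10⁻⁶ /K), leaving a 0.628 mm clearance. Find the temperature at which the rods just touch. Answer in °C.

α₁L₁ = 3.3176×10⁻⁵ m/K, α₂L₂ = 8.76459×10⁻⁶ m/K → total 4.194059×10⁻⁵ m/K
ΔT = g/(α₁L₁+α₂L₂) = 6.28×10⁻⁴ / 4.194059×10⁻⁵ = 14.974 K
T = 27.5 + 14.974 = 42.474 °C

T = 42.5 °C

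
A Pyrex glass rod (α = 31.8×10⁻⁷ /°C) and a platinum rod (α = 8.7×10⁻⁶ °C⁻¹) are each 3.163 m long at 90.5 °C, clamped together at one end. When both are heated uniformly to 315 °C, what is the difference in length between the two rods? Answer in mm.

ΔT = 224.5 K
Pyrex glass: ΔL = 31.8×10⁻⁷ × 3.163 m × 224.5 = 2.2581×10⁻³ m = 2.2581 mm
platinum: ΔL = 8.7×10⁻⁶ × 3.163 m × 224.5 = 6.1778×10⁻³ m = 6.1778 mm
difference = 6.1778 − 2.2581 = 3.9197 mm

3.92 mm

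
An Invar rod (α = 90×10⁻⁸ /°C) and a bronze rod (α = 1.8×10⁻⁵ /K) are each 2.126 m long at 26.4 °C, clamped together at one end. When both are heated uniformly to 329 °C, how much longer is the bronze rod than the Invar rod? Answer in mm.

11.0 mm

ΔT = 302.6 K
Invar: ΔL = 90×10⁻⁸ × 2.126 m × 302.6 = 5.7899×10⁻⁴ m = 0.57899 mm
bronze: ΔL = 1.8×10⁻⁵ × 2.126 m × 302.6 = 1.1580×10⁻² m = 11.580 mm
difference = 11.580 − 0.57899 = 11.00101 mm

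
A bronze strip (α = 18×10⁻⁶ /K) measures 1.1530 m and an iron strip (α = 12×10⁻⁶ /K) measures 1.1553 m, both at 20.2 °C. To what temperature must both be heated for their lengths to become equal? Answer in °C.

T = 354.0 °C

Equal length when α₁L₁ΔT − α₂L₂ΔT = L₂ − L₁ = 2.30×10⁻³ m
α₁L₁ = 2.0754×10⁻⁵, α₂L₂ = 1.38636×10⁻⁵ → Δ(αL) = 6.8904×10⁻⁶ m/K
ΔT = 2.30×10⁻³ / 6.8904×10⁻⁶ = 333.798 K, so T = 20.2 + 333.798 = 353.998 °C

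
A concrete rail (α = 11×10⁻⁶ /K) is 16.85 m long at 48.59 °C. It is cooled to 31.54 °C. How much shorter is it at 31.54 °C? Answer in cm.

|ΔT| = |31.54 − 48.59| = 17.05 K
ΔL = αL₀ΔT = (11×10⁻⁶)(16.85)(17.05) = 3.16×10⁻³ m

ΔL = 0.316 cm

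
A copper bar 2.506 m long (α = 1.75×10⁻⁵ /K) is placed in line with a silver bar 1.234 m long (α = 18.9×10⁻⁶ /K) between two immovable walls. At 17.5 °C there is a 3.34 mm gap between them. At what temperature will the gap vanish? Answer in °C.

α₁L₁ = 4.3855×10⁻⁵ m/K, α₂L₂ = 2.33226×10⁻⁵ m/K → total 6.71776×10⁻⁵ m/K
ΔT = g/(α₁L₁+α₂L₂) = 3.34×10⁻³ / 6.71776×10⁻⁵ = 49.719 K
T = 17.5 + 49.719 = 67.219 °C

T = 67.2 °C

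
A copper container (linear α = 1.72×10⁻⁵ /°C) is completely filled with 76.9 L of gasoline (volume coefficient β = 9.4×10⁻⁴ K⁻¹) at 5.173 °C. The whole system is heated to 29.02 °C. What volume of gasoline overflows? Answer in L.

The container also expands: β_container ≈ 3α = 5.16×10⁻⁵ /K
Net overflow = V₀(β_liq − 3α_cont)ΔT
β − 3α = 9.40×10⁻⁴ − 5.16×10⁻⁵ = 8.884×10⁻⁴ /K; ΔT = 23.847 K
ΔV = 76.9 × 8.884×10⁻⁴ × 23.847 = 1.63 L

1.63 L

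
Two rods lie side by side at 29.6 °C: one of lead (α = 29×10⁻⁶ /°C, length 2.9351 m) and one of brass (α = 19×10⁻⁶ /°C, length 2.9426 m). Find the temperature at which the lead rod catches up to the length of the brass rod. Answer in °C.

T = 286.4 °C

Equal length when α₁L₁ΔT − α₂L₂ΔT = L₂ − L₁ = 7.50×10⁻³ m
α₁L₁ = 8.51179×10⁻⁵, α₂L₂ = 5.59094×10⁻⁵ → Δ(αL) = 2.92085×10⁻⁵ m/K
ΔT = 7.50×10⁻³ / 2.92085×10⁻⁵ = 256.775 K, so T = 29.6 + 256.775 = 286.375 °C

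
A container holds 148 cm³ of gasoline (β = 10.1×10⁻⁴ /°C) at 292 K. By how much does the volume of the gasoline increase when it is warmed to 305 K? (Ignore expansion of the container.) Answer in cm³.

ΔV = 1.94 cm³

|ΔT| = |305 − 292| = 13 K
ΔV = βV₀ΔT = (10.1×10⁻⁴)(148)(13) = 1.94 cm³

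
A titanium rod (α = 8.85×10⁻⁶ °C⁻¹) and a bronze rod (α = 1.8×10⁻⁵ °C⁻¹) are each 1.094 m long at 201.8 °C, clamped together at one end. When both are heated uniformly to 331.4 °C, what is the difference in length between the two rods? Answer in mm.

1.30 mm

ΔT = 129.6 K
titanium: ΔL = 8.85×10⁻⁶ × 1.094 m × 129.6 = 1.2548×10⁻³ m = 1.2548 mm
bronze: ΔL = 1.8×10⁻⁵ × 1.094 m × 129.6 = 2.5521×10⁻³ m = 2.5521 mm
difference = 2.5521 − 1.2548 = 1.2973 mm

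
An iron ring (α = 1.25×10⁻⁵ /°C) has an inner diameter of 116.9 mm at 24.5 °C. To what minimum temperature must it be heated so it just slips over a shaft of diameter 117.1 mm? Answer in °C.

T = 161 °C

Required Δd = 117.1 − 116.9 = 0.2 mm
Δd = αd₀ΔT ⇒ ΔT = Δd/(αd₀) = 0.2 / (1.25×10⁻⁵ × 116.9) = 136.87 K
T_min = 24.5 + 136.87 = 161.37 °C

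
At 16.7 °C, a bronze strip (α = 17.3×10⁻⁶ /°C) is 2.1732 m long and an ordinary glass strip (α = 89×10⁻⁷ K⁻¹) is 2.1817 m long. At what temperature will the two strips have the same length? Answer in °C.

T = 484.3 °C

L₁(1 + α₁ΔT) = L₂(1 + α₂ΔT) ⇒ ΔT = (L₂ − L₁)/(α₁L₁ − α₂L₂)
L₂ − L₁ = 2.1817 − 2.1732 = 8.50×10⁻³ m
α₁L₁ − α₂L₂ = 17.3×10⁻⁶×2.1732 − 89×10⁻⁷×2.1817 = 1.817923×10⁻⁵ m/K
ΔT = 8.50×10⁻³ / 1.817923×10⁻⁵ = 467.567 K
T = 16.7 + 467.567 = 484.267 °C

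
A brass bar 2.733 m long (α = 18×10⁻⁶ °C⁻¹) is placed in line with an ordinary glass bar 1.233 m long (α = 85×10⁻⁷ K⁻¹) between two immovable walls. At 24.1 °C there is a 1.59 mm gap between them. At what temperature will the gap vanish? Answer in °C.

T = 50.7 °C

α₁L₁ = 4.9194×10⁻⁵ m/K, α₂L₂ = 1.04805×10⁻⁵ m/K → total 5.96745×10⁻⁵ m/K
ΔT = g/(α₁L₁+α₂L₂) = 1.59×10⁻³ / 5.96745×10⁻⁵ = 26.645 K
T = 24.1 + 26.645 = 50.745 °C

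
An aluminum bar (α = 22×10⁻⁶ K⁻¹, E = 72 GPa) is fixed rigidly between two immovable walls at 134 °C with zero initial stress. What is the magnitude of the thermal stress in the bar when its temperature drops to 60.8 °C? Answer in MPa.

σ = 116 MPa

Fully constrained: the free strain ε = αΔT is blocked, so σ = Eε = EαΔT.
|ΔT| = 73.2 K
σ = 72.0×10⁹ × 22×10⁻⁶ × 73.2 = 1.16×10⁸ Pa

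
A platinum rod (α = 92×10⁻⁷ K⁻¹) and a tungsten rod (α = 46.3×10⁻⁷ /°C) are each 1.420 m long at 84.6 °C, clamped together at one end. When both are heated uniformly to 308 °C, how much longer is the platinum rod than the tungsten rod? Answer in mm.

1.45 mm

ΔT = 223.4 K
platinum: ΔL = 92×10⁻⁷ × 1.420 m × 223.4 = 2.9185×10⁻³ m = 2.9185 mm
tungsten: ΔL = 46.3×10⁻⁷ × 1.420 m × 223.4 = 1.4688×10⁻³ m = 1.4688 mm
difference = 2.9185 − 1.4688 = 1.4497 mm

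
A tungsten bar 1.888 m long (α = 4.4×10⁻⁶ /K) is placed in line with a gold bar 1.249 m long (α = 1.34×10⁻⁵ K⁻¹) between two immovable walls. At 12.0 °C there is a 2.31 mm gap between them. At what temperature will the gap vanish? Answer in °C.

α₁L₁ = 8.3072×10⁻⁶ m/K, α₂L₂ = 1.67366×10⁻⁵ m/K → total 2.50438×10⁻⁵ m/K
ΔT = g/(α₁L₁+α₂L₂) = 2.31×10⁻³ / 2.50438×10⁻⁵ = 92.24 K
T = 12.0 + 92.24 = 104.24 °C

T = 104 °C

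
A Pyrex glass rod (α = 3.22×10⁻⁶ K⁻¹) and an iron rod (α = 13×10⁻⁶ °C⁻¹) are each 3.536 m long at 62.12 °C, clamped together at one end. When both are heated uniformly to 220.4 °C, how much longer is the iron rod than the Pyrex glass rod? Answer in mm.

5.47 mm

ΔT = 158.28 K
Pyrex glass: ΔL = 3.22×10⁻⁶ × 3.536 m × 158.28 = 1.8022×10⁻³ m = 1.8022 mm
iron: ΔL = 13×10⁻⁶ × 3.536 m × 158.28 = 7.2758×10⁻³ m = 7.2758 mm
difference = 7.2758 − 1.8022 = 5.4736 mm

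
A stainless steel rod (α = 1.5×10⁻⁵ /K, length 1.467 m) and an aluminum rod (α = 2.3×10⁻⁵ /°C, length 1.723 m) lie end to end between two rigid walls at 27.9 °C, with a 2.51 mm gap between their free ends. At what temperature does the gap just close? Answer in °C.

T = 68.6 °C

α₁L₁ = 2.2005×10⁻⁵ m/K, α₂L₂ = 3.9629×10⁻⁵ m/K → total 6.1634×10⁻⁵ m/K
ΔT = g/(α₁L₁+α₂L₂) = 2.51×10⁻³ / 6.1634×10⁻⁵ = 40.724 K
T = 27.9 + 40.724 = 68.624 °C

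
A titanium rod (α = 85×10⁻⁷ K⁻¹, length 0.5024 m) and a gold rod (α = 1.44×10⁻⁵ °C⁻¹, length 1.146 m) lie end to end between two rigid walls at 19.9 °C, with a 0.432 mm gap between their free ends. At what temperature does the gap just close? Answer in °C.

T = 40.7 °C

Gap closes when ΔL₁ + ΔL₂ = 0.432 mm = 4.32×10⁻⁴ m
(α₁L₁ + α₂L₂)ΔT = g
α₁L₁ + α₂L₂ = 85×10⁻⁷×0.5024 + 1.44×10⁻⁵×1.146 = 2.07728×10⁻⁵ m/K
ΔT = 4.32×10⁻⁴ / 2.07728×10⁻⁵ = 20.796 K
T = 19.9 + 20.796 = 40.696 °C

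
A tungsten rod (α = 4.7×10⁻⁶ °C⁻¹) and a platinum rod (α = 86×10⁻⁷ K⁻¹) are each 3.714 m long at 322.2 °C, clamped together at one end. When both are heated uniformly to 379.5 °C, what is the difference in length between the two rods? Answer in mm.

ΔT = 57.3 K
tungsten: ΔL = 4.7×10⁻⁶ × 3.714 m × 57.3 = 1.0002×10⁻³ m = 1.0002 mm
platinum: ΔL = 86×10⁻⁷ × 3.714 m × 57.3 = 1.8302×10⁻³ m = 1.8302 mm
difference = 1.8302 − 1.0002 = 0.8300 mm

0.830 mm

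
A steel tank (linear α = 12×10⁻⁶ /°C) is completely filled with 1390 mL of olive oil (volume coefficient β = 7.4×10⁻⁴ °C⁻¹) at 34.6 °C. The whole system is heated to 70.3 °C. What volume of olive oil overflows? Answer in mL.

The tank also expands: β_container ≈ 3α = 3.6×10⁻⁵ /K
Net overflow = V₀(β_liq − 3α_cont)ΔT
β − 3α = 7.40×10⁻⁴ − 3.6×10⁻⁵ = 7.04×10⁻⁴ /K; ΔT = 35.7 K
ΔV = 1390 × 7.04×10⁻⁴ × 35.7 = 34.9 mL

34.9 mL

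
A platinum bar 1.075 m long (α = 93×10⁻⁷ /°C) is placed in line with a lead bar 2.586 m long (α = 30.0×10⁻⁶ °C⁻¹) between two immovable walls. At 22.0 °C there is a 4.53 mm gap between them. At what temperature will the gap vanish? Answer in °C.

α₁L₁ = 9.9975×10⁻⁶ m/K, α₂L₂ = 7.758×10⁻⁵ m/K → total 8.75775×10⁻⁵ m/K
ΔT = g/(α₁L₁+α₂L₂) = 4.53×10⁻³ / 8.75775×10⁻⁵ = 51.726 K
T = 22.0 + 51.726 = 73.726 °C

T = 73.7 °C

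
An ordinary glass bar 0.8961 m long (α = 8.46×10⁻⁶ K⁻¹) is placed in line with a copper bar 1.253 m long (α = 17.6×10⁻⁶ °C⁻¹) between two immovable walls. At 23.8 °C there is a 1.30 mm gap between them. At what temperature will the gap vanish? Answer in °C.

α₁L₁ = 7.581006×10⁻⁶ m/K, α₂L₂ = 2.20528×10⁻⁵ m/K → total 2.9633806×10⁻⁵ m/K
ΔT = g/(α₁L₁+α₂L₂) = 1.30×10⁻³ / 2.9633806×10⁻⁵ = 43.869 K
T = 23.8 + 43.869 = 67.669 °C

T = 67.7 °C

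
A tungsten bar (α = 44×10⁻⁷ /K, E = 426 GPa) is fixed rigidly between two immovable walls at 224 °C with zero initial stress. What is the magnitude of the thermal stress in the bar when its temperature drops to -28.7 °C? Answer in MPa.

Fully constrained: the free strain ε = αΔT is blocked, so σ = Eε = EαΔT.
|ΔT| = 252.7 K
σ = 426×10⁹ × 44×10⁻⁷ × 252.7 = 4.74×10⁸ Pa

σ = 474 MPa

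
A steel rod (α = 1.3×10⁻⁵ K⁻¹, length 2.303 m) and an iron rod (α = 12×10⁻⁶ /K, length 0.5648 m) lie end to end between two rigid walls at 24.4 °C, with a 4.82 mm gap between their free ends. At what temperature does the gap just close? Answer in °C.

T = 156 °C

Gap closes when ΔL₁ + ΔL₂ = 4.82 mm = 4.82×10⁻³ m
(α₁L₁ + α₂L₂)ΔT = g
α₁L₁ + α₂L₂ = 1.3×10⁻⁵×2.303 + 12×10⁻⁶×0.5648 = 3.67166×10⁻⁵ m/K
ΔT = 4.82×10⁻³ / 3.67166×10⁻⁵ = 131.28 K
T = 24.4 + 131.28 = 155.68 °C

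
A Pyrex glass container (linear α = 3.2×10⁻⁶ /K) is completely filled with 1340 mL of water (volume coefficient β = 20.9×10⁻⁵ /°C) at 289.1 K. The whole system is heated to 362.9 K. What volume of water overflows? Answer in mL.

The container also expands: β_container ≈ 3α = 9.6×10⁻⁶ /K
Net overflow = V₀(β_liq − 3α_cont)ΔT
β − 3α = 2.09×10⁻⁴ − 9.6×10⁻⁶ = 1.994×10⁻⁴ /K; ΔT = 73.8 K
ΔV = 1340 × 1.994×10⁻⁴ × 73.8 = 19.7 mL

19.7 mL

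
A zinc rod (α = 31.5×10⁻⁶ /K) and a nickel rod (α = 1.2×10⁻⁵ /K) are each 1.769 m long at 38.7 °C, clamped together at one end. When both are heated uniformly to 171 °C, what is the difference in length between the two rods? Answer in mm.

ΔT = 132.3 K
zinc: ΔL = 31.5×10⁻⁶ × 1.769 m × 132.3 = 7.3722×10⁻³ m = 7.3722 mm
nickel: ΔL = 1.2×10⁻⁵ × 1.769 m × 132.3 = 2.8085×10⁻³ m = 2.8085 mm
difference = 7.3722 − 2.8085 = 4.5637 mm

4.56 mm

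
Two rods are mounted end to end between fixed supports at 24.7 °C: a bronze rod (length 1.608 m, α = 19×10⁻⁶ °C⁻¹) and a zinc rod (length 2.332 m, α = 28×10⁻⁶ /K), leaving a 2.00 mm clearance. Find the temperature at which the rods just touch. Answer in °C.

T = 45.6 °C

α₁L₁ = 3.0552×10⁻⁵ m/K, α₂L₂ = 6.5296×10⁻⁵ m/K → total 9.5848×10⁻⁵ m/K
ΔT = g/(α₁L₁+α₂L₂) = 2.00×10⁻³ / 9.5848×10⁻⁵ = 20.866 K
T = 24.7 + 20.866 = 45.566 °C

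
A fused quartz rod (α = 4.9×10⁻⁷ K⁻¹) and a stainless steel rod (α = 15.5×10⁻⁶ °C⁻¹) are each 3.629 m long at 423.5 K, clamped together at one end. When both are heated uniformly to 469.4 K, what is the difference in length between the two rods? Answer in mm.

2.50 mm

ΔT = 45.9 K
fused quartz: ΔL = 4.9×10⁻⁷ × 3.629 m × 45.9 = 8.1620×10⁻⁵ m = 0.081620 mm
stainless steel: ΔL = 15.5×10⁻⁶ × 3.629 m × 45.9 = 2.5819×10⁻³ m = 2.5819 mm
difference = 2.5819 − 0.081620 = 2.50028 mm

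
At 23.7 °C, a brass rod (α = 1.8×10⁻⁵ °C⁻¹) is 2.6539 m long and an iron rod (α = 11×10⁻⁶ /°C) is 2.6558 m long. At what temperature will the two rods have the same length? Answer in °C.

L₁(1 + α₁ΔT) = L₂(1 + α₂ΔT) ⇒ ΔT = (L₂ − L₁)/(α₁L₁ − α₂L₂)
L₂ − L₁ = 2.6558 − 2.6539 = 1.90×10⁻³ m
α₁L₁ − α₂L₂ = 1.8×10⁻⁵×2.6539 − 11×10⁻⁶×2.6558 = 1.85564×10⁻⁵ m/K
ΔT = 1.90×10⁻³ / 1.85564×10⁻⁵ = 102.391 K
T = 23.7 + 102.391 = 126.091 °C

T = 126.1 °C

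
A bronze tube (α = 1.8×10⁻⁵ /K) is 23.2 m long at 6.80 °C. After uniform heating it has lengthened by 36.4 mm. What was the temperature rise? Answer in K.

ΔL = αL₀ΔT ⇒ ΔT = ΔL / (αL₀)
ΔT = 36.4×10⁻³ m / (1.8×10⁻⁵ × 23.2 m) = 87.165 K

ΔT = 87.2 K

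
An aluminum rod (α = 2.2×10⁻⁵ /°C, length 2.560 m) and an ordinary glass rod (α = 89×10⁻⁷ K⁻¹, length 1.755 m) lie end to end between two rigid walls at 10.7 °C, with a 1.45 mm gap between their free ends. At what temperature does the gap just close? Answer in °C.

Gap closes when ΔL₁ + ΔL₂ = 1.45 mm = 1.45×10⁻³ m
(α₁L₁ + α₂L₂)ΔT = g
α₁L₁ + α₂L₂ = 2.2×10⁻⁵×2.560 + 89×10⁻⁷×1.755 = 7.19395×10⁻⁵ m/K
ΔT = 1.45×10⁻³ / 7.19395×10⁻⁵ = 20.156 K
T = 10.7 + 20.156 = 30.856 °C

T = 30.9 °C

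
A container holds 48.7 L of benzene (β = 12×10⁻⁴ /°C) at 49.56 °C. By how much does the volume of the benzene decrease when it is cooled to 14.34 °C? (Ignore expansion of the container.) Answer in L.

|ΔT| = |14.34 − 49.56| = 35.22 K
ΔV = βV₀ΔT = (12×10⁻⁴)(48.7)(35.22) = 2.06 L

ΔV = 2.06 L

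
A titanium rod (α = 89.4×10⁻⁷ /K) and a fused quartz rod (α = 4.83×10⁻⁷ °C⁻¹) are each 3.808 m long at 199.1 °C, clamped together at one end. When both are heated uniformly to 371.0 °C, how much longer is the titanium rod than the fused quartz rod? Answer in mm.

5.54 mm

ΔT = 171.9 K
titanium: ΔL = 89.4×10⁻⁷ × 3.808 m × 171.9 = 5.8521×10⁻³ m = 5.8521 mm
fused quartz: ΔL = 4.83×10⁻⁷ × 3.808 m × 171.9 = 3.1617×10⁻⁴ m = 0.31617 mm
difference = 5.8521 − 0.31617 = 5.53593 mm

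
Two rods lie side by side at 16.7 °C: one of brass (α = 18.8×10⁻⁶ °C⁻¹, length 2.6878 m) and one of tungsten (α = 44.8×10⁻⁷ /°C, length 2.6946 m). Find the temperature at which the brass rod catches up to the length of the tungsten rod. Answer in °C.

Equal length when α₁L₁ΔT − α₂L₂ΔT = L₂ − L₁ = 6.80×10⁻³ m
α₁L₁ = 5.053064×10⁻⁵, α₂L₂ = 1.2071808×10⁻⁵ → Δ(αL) = 3.8458832×10⁻⁵ m/K
ΔT = 6.80×10⁻³ / 3.8458832×10⁻⁵ = 176.812 K, so T = 16.7 + 176.812 = 193.512 °C

T = 193.5 °C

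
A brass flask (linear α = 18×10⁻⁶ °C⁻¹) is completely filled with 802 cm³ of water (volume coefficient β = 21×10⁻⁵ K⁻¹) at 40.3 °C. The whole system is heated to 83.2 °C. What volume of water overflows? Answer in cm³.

The flask also expands: β_container ≈ 3α = 5.4×10⁻⁵ /K
Net overflow = V₀(β_liq − 3α_cont)ΔT
β − 3α = 2.10×10⁻⁴ − 5.4×10⁻⁵ = 1.56×10⁻⁴ /K; ΔT = 42.9 K
ΔV = 802 × 1.56×10⁻⁴ × 42.9 = 5.37 cm³

5.37 cm³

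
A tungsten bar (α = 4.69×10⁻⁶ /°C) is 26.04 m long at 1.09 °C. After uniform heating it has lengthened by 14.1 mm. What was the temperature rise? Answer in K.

ΔL = αL₀ΔT ⇒ ΔT = ΔL / (αL₀)
ΔT = 14.1×10⁻³ m / (4.69×10⁻⁶ × 26.04 m) = 115.45 K

ΔT = 115 K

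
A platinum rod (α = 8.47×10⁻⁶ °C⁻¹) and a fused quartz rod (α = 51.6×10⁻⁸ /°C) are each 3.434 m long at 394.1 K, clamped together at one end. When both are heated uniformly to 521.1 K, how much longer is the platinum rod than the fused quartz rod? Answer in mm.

ΔT = 127.0 K
platinum: ΔL = 8.47×10⁻⁶ × 3.434 m × 127.0 = 3.6939×10⁻³ m = 3.6939 mm
fused quartz: ΔL = 51.6×10⁻⁸ × 3.434 m × 127.0 = 2.2504×10⁻⁴ m = 0.22504 mm
difference = 3.6939 − 0.22504 = 3.46886 mm

3.47 mm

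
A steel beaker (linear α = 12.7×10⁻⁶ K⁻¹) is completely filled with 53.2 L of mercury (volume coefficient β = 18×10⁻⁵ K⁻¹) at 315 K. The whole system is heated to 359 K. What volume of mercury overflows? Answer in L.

0.332 L

The beaker also expands: β_container ≈ 3α = 3.81×10⁻⁵ /K
Net overflow = V₀(β_liq − 3α_cont)ΔT
β − 3α = 1.80×10⁻⁴ − 3.81×10⁻⁵ = 1.419×10⁻⁴ /K; ΔT = 44 K
ΔV = 53.2 × 1.419×10⁻⁴ × 44 = 0.332 L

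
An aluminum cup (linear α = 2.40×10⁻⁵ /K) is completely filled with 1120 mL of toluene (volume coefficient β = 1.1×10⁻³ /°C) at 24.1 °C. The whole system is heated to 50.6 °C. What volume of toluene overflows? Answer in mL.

The cup also expands: β_container ≈ 3α = 7.2×10⁻⁵ /K
Net overflow = V₀(β_liq − 3α_cont)ΔT
β − 3α = 1.10×10⁻³ − 7.2×10⁻⁵ = 1.028×10⁻³ /K; ΔT = 26.5 K
ΔV = 1120 × 1.028×10⁻³ × 26.5 = 30.5 mL

30.5 mL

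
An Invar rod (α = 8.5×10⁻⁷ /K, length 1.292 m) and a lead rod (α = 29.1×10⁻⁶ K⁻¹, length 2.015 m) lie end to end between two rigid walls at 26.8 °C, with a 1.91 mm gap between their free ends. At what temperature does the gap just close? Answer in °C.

Gap closes when ΔL₁ + ΔL₂ = 1.91 mm = 1.91×10⁻³ m
(α₁L₁ + α₂L₂)ΔT = g
α₁L₁ + α₂L₂ = 8.5×10⁻⁷×1.292 + 29.1×10⁻⁶×2.015 = 5.97347×10⁻⁵ m/K
ΔT = 1.91×10⁻³ / 5.97347×10⁻⁵ = 31.975 K
T = 26.8 + 31.975 = 58.775 °C

T = 58.8 °C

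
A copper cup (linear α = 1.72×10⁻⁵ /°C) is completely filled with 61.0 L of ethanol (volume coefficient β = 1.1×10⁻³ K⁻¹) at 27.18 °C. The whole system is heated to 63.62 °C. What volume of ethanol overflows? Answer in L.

2.33 L

The cup also expands: β_container ≈ 3α = 5.16×10⁻⁵ /K
Net overflow = V₀(β_liq − 3α_cont)ΔT
β − 3α = 1.10×10⁻³ − 5.16×10⁻⁵ = 1.0484×10⁻³ /K; ΔT = 36.44 K
ΔV = 61.0 × 1.0484×10⁻³ × 36.44 = 2.33 L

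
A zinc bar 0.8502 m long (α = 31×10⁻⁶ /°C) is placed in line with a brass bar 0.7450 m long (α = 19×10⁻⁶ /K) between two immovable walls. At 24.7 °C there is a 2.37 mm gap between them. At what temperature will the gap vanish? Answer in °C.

α₁L₁ = 2.63562×10⁻⁵ m/K, α₂L₂ = 1.4155×10⁻⁵ m/K → total 4.05112×10⁻⁵ m/K
ΔT = g/(α₁L₁+α₂L₂) = 2.37×10⁻³ / 4.05112×10⁻⁵ = 58.502 K
T = 24.7 + 58.502 = 83.202 °C

T = 83.2 °C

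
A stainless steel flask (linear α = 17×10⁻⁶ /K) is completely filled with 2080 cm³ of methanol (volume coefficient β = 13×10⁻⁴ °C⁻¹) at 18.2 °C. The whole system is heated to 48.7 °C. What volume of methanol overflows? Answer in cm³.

The flask also expands: β_container ≈ 3α = 5.1×10⁻⁵ /K
Net overflow = V₀(β_liq − 3α_cont)ΔT
β − 3α = 1.30×10⁻³ − 5.1×10⁻⁵ = 1.249×10⁻³ /K; ΔT = 30.5 K
ΔV = 2080 × 1.249×10⁻³ × 30.5 = 79.2 cm³

79.2 cm³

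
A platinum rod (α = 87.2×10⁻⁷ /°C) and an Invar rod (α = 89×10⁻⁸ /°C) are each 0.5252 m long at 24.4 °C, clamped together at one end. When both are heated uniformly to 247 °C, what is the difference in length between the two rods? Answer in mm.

0.915 mm

ΔT = 222.6 K
platinum: ΔL = 87.2×10⁻⁷ × 0.5252 m × 222.6 = 1.0195×10⁻³ m = 1.0195 mm
Invar: ΔL = 89×10⁻⁸ × 0.5252 m × 222.6 = 1.0405×10⁻⁴ m = 0.10405 mm
difference = 1.0195 − 0.10405 = 0.91545 mm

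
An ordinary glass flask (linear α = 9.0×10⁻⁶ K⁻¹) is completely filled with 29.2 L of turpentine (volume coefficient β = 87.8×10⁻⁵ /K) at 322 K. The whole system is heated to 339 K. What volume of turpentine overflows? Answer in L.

The flask also expands: β_container ≈ 3α = 2.7×10⁻⁵ /K
Net overflow = V₀(β_liq − 3α_cont)ΔT
β − 3α = 8.78×10⁻⁴ − 2.7×10⁻⁵ = 8.51×10⁻⁴ /K; ΔT = 17 K
ΔV = 29.2 × 8.51×10⁻⁴ × 17 = 0.422 L

0.422 L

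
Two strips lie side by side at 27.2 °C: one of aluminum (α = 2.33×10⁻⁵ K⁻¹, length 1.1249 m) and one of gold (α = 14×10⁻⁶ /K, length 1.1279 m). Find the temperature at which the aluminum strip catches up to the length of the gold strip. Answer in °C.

Equal length when α₁L₁ΔT − α₂L₂ΔT = L₂ − L₁ = 3.00×10⁻³ m
α₁L₁ = 2.621017×10⁻⁵, α₂L₂ = 1.57906×10⁻⁵ → Δ(αL) = 1.041957×10⁻⁵ m/K
ΔT = 3.00×10⁻³ / 1.041957×10⁻⁵ = 287.920 K, so T = 27.2 + 287.920 = 315.120 °C

T = 315.1 °C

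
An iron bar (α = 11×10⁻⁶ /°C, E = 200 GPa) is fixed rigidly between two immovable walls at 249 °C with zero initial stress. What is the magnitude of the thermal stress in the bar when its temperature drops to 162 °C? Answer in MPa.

σ = 191 MPa

Fully constrained: the free strain ε = αΔT is blocked, so σ = Eε = EαΔT.
|ΔT| = 87 K
σ = 200×10⁹ × 11×10⁻⁶ × 87 = 1.91×10⁸ Pa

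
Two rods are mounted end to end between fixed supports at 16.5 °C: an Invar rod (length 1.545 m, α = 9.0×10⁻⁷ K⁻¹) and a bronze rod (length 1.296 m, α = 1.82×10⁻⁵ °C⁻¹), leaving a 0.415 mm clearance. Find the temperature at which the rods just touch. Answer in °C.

T = 33.1 °C

Gap closes when ΔL₁ + ΔL₂ = 0.415 mm = 4.15×10⁻⁴ m
(α₁L₁ + α₂L₂)ΔT = g
α₁L₁ + α₂L₂ = 9.0×10⁻⁷×1.545 + 1.82×10⁻⁵×1.296 = 2.49777×10⁻⁵ m/K
ΔT = 4.15×10⁻⁴ / 2.49777×10⁻⁵ = 16.615 K
T = 16.5 + 16.615 = 33.115 °C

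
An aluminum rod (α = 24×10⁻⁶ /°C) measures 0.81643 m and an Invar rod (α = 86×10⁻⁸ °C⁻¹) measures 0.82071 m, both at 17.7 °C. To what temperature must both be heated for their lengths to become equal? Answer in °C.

T = 244.3 °C

Equal length when α₁L₁ΔT − α₂L₂ΔT = L₂ − L₁ = 4.28×10⁻³ m
α₁L₁ = 1.959432×10⁻⁵, α₂L₂ = 7.058106×10⁻⁷ → Δ(αL) = 1.88885094×10⁻⁵ m/K
ΔT = 4.28×10⁻³ / 1.88885094×10⁻⁵ = 226.593 K, so T = 17.7 + 226.593 = 244.293 °C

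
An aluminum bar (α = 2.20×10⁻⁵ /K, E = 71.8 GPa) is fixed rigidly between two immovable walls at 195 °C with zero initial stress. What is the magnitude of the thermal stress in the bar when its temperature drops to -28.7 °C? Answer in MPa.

Fully constrained: the free strain ε = αΔT is blocked, so σ = Eε = EαΔT.
|ΔT| = 223.7 K
σ = 71.8×10⁹ × 2.20×10⁻⁵ × 223.7 = 3.53×10⁸ Pa

σ = 353 MPa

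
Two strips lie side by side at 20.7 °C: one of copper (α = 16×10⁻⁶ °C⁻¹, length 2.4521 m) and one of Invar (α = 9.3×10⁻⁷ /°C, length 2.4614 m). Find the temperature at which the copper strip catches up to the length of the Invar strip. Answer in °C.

T = 272.4 °C

Equal length when α₁L₁ΔT − α₂L₂ΔT = L₂ − L₁ = 9.30×10⁻³ m
α₁L₁ = 3.92336×10⁻⁵, α₂L₂ = 2.289102×10⁻⁶ → Δ(αL) = 3.6944498×10⁻⁵ m/K
ΔT = 9.30×10⁻³ / 3.6944498×10⁻⁵ = 251.729 K, so T = 20.7 + 251.729 = 272.429 °C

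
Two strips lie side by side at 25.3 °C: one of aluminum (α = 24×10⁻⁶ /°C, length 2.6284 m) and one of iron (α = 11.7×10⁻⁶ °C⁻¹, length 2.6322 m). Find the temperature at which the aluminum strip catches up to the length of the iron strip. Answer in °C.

T = 143.0 °C

L₁(1 + α₁ΔT) = L₂(1 + α₂ΔT) ⇒ ΔT = (L₂ − L₁)/(α₁L₁ − α₂L₂)
L₂ − L₁ = 2.6322 − 2.6284 = 3.80×10⁻³ m
α₁L₁ − α₂L₂ = 24×10⁻⁶×2.6284 − 11.7×10⁻⁶×2.6322 = 3.228486×10⁻⁵ m/K
ΔT = 3.80×10⁻³ / 3.228486×10⁻⁵ = 117.702 K
T = 25.3 + 117.702 = 143.002 °C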